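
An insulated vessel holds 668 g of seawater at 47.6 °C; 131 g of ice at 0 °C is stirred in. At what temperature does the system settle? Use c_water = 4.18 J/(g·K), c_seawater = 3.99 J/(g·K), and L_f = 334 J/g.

Net heat exchanged in the isolated system is zero:
latent heat to melt: 131×334 = 43754; meltwater 0→T: 131×4.18×T = 547.58 T; seawater cools: 668×3.99×(T − 47.6) = 2665.3(T − 47.6)
3212.9 T = 126869 − 43754 = 83115
T ≈ 25.87 °C — above 0 °C, consistent with complete melting.

T_f ≈ 25.9 °C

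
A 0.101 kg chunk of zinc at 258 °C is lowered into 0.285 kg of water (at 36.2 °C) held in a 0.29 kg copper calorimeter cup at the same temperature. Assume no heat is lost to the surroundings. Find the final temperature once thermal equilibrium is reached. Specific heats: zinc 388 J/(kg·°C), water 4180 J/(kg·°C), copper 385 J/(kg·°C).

T_f ≈ 42.7 °C

Conservation of energy gives ΣQ = 0:
0.101*388*(T − 258) + 0.285*4180*(T − 36.2) + 0.29*385*(T − 36.2) = 0
39.19(T − 258) + 1191.3(T − 36.2) + 111.65(T − 36.2) = 0
(39.19 + 1191.3 + 111.65) T = 39.19*258 + 1191.3*36.2 + 111.65*36.2
T ≈ 42.68 °C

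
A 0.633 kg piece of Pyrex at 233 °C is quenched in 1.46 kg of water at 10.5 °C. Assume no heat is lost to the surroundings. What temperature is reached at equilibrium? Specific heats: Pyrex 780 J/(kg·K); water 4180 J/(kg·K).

|Q_Pyrex| = |Q_water|:
0.633·780·(233 − T) = 1.46·4180·(T − 10.5)
493.74(233 − T) = 6102.8(T − 10.5)
6596.5 T = 179121  ⇒  T ≈ 27.15 °C

T_f ≈ 27.2 °C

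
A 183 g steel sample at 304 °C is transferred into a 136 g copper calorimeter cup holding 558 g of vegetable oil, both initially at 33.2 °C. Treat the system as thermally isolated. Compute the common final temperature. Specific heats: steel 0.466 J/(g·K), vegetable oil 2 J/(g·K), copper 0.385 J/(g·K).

Energy conservation, ΣQ = 0:
183×0.466×(T − 304) + 558×2×(T − 33.2) + 136×0.385×(T − 33.2) = 0
1253.6 T = 64714
T ≈ 51.62 °C

T_f ≈ 51.6 °C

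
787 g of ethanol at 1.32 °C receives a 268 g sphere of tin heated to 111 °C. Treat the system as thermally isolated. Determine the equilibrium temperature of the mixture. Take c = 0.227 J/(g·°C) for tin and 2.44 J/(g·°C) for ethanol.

T_f ≈ 4.7 °C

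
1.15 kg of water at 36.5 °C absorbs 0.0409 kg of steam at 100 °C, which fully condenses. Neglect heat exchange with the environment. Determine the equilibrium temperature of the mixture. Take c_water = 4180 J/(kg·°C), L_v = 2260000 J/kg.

T_f ≈ 57.2 °C

Energy balance with sensible and latent terms:
latent heat released on condensation: 0.0409·2260000 = 92434
  condensed water 100 °C→T: 170.96(T − 100)
  water warms: 1.15·4180·(T − 36.5) = 4807(T − 36.5)
4978 T = 92434 + 17096 + 175456 = 284986
T ≈ 57.25 °C, under the boiling point, so the assumption holds.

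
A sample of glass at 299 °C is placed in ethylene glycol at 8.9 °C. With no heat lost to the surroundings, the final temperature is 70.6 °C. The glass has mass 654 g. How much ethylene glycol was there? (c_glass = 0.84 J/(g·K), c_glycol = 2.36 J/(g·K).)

Heat lost by the glass = heat gained by the glycol:
654·0.84·(299 − 70.6) = m·2.36·(70.6 − 8.9)
145.61 m = 125474  ⇒  m ≈ 861.7 g

m ≈ 862 g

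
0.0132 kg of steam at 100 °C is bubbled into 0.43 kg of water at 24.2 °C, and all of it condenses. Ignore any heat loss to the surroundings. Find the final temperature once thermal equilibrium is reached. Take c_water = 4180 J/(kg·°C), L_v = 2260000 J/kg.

T_f ≈ 42.6 °C

Net heat exchanged in the isolated system is zero:
steam→water at 100 °C releases m L_v = 0.0132×2260000 = 29832; condensed water 100 °C→T: 55.18(T − 100); water warms: 0.43×4180×(T − 24.2) = 1797.4(T − 24.2)
1852.6 T = 29832 + 5517.6 + 43497 = 78847
T ≈ 42.56 °C (< 100 °C, so full condensation is consistent).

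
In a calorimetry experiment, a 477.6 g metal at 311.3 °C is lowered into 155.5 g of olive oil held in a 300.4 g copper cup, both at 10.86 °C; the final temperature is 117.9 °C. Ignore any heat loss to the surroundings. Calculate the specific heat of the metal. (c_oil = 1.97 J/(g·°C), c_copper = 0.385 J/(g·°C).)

c ≈ 0.489 J/(g·°C)

Heat gained plus heat lost sum to zero:
477.6·c·(117.9 − 311.3) + 155.5·1.97·(117.9 − 10.86) + 300.4·0.385·(117.9 − 10.86) = 0
-92368 c = -45170
c = -45170/-92368 ≈ 0.489 J/(g·°C)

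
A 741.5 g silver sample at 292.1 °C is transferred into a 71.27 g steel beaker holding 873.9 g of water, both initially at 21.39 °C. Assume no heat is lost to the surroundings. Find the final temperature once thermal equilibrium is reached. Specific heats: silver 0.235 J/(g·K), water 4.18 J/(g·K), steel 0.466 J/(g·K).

T_f is the heat-capacity-weighted average of the initial temperatures:
T_f = (174.25×292.1 + 3652.9×21.39 + 33.21×21.39) / (174.25 + 3652.9 + 33.21)
    = 129745 / 3860.4 ≈ 33.61 °C

T_f ≈ 33.6 °C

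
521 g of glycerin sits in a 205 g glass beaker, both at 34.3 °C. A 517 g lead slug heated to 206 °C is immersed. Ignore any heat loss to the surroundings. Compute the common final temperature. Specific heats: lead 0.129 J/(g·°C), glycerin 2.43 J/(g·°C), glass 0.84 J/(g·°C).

Heat gained plus heat lost sum to zero:
517·0.129·(T − 206) + 521·2.43·(T − 34.3) + 205·0.84·(T − 34.3) = 0
66.69(T − 206) + 1266(T − 34.3) + 172.2(T − 34.3) = 0
(66.69 + 1266 + 172.2) T = 66.69·206 + 1266·34.3 + 172.2·34.3
T = 63070/1504.9 ≈ 41.91 °C

T_f ≈ 41.9 °C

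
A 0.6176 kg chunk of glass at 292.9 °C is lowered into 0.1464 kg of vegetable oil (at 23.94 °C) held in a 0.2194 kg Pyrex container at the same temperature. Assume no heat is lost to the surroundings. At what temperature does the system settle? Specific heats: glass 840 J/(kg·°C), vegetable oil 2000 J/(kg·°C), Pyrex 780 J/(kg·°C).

Net heat exchanged in the isolated system is zero:
0.6176·840·(T − 292.9) + 0.1464·2000·(T − 23.94) + 0.2194·780·(T − 23.94) = 0
518.78(T − 292.9) + 292.8(T − 23.94) + 171.13(T − 23.94) = 0
(518.78 + 292.8 + 171.13) T = 518.78·292.9 + 292.8·23.94 + 171.13·23.94
T ≈ 165.93 °C

T_f ≈ 165.9 °C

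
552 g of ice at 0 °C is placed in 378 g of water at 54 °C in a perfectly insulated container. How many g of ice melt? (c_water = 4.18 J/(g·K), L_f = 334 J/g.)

Heat available from the water dropping to 0 °C: 378·4.18·54 = 85322 J.
Melting all 552 g of ice would need 552·334 = 184368 J.
85322 J < 184368 J, so only part of the ice melts and the system sits at 0 °C.
Mass melted = 85322/334 ≈ 255.5 g.

m_melted ≈ 255 g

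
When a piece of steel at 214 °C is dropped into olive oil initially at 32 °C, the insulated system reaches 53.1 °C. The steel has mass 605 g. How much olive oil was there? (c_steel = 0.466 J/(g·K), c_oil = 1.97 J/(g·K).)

m ≈ 1090 g

Heat gained plus heat lost sum to zero:
605×0.466×(53.1 − 214) + m×1.97×(53.1 − 32) = 0
41.57 m = 45363
m = 45363/41.57 ≈ 1091 g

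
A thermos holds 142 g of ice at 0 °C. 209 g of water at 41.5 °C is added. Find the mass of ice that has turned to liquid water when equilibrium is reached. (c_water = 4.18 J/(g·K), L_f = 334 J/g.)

Water can give up m c ΔT = 209×4.18×41.5 = 36255 J before reaching 0 °C.
Fully melting the ice requires m_ice L_f = 142×334 = 47428 J.
36255 J < 47428 J, so only part of the ice melts and the system sits at 0 °C.
m_melt = 36255 / L_f = 108.5 g.

m_melted ≈ 109 g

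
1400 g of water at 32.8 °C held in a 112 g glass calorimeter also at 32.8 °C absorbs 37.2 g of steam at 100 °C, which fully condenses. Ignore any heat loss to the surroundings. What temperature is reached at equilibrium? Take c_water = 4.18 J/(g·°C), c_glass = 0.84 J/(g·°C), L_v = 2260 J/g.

T_f ≈ 48.3 °C

Energy conservation, ΣQ = 0:
latent heat released on condensation: 37.2×2260 = 84072
  condensed water 100 °C→T: 155.5(T − 100)
  water warms: 1400×4.18×(T − 32.8) = 5852(T − 32.8)
  glass cup: 112×0.84×(T − 32.8) = 94.08(T − 32.8)
6101.6 T = 84072 + 15550 + 195031 = 294653
T ≈ 48.29 °C, under the boiling point, so the assumption holds.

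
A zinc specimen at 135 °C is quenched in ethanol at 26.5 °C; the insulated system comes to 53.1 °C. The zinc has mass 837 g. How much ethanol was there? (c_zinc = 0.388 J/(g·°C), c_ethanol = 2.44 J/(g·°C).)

Net heat exchanged in the isolated system is zero:
837×0.388×(53.1 − 135) + m×2.44×(53.1 − 26.5) = 0
64.9 m = 26598
m = 26598/64.9 ≈ 409.8 g

m ≈ 410 g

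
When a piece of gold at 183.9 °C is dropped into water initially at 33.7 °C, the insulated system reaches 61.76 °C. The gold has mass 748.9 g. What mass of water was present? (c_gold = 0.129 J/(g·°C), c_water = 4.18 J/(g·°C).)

Let T be the final temperature. ΣQ_i = 0:
748.9·0.129·(61.76 − 183.9) + m·4.18·(61.76 − 33.7) = 0
117.29 m = 11800
m = 11800/117.29 ≈ 100.6 g

m ≈ 101 g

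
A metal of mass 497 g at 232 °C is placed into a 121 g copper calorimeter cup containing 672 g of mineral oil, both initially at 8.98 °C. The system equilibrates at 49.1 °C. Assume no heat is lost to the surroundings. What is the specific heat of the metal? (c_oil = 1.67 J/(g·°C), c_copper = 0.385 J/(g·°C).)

c ≈ 0.516 J/(g·°C)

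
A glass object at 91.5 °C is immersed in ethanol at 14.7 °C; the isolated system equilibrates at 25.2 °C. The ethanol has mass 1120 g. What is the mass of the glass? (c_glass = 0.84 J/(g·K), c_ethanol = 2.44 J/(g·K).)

m ≈ 515 g

Heat gained plus heat lost sum to zero:
m·0.84·(25.2 − 91.5) + 1120·2.44·(25.2 − 14.7) = 0
-55.69 m = -28694
m = -28694/-55.69 ≈ 515.2 g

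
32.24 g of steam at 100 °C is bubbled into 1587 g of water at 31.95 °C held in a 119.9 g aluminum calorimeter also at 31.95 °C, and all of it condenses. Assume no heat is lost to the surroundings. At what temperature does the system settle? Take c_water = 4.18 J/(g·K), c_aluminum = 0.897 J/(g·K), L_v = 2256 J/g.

T_f ≈ 43.9 °C

Energy conservation, ΣQ = 0:
latent heat released on condensation: 32.24×2256 = 72733
  condensed water 100 °C→T: 134.76(T − 100)
  water warms: 1587×4.18×(T − 31.95) = 6633.7(T − 31.95)
  aluminum cup: 119.9×0.897×(T − 31.95) = 107.55(T − 31.95)
6876 T = 72733 + 13476 + 215382 = 301591
T ≈ 43.86 °C (< 100 °C, so full condensation is consistent).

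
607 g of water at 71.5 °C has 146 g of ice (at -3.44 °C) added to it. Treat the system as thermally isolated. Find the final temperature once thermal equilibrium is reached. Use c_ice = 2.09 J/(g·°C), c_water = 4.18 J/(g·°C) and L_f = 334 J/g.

T_f ≈ 41.8 °C

Energy conservation, ΣQ = 0:
warm ice to 0 °C: 146·2.09·(0 − (-3.44)) = 1049.7
  melt ice: 146·334 = 48764
  warm the meltwater: 610.28 T
  water: 2537.3(T − 71.5)
3147.5 T = 181414 − 49814 = 131600
T ≈ 41.81 °C. Since T > 0 °C, the all-ice-melts assumption holds.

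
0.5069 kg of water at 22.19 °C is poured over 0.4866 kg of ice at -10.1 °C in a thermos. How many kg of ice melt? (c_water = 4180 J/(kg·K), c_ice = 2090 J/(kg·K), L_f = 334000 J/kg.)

m_melted ≈ 0.11 kg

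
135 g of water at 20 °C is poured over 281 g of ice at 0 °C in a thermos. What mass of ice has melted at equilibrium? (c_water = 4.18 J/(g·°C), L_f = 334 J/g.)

m_melted ≈ 33.8 g

Heat available from the water dropping to 0 °C: 135·4.18·20 = 11286 J.
Fully melting the ice requires m_ice L_f = 281·334 = 93854 J.
That's not enough to melt it all — equilibrium is at 0 °C with ice remaining.
Mass melted = 11286/334 ≈ 33.79 g.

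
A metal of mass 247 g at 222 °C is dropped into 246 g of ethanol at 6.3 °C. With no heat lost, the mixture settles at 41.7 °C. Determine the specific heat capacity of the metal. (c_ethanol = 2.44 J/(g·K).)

Energy conservation, ΣQ = 0:
247×c×(41.7 − 222) + 246×2.44×(41.7 − 6.3) = 0
-44534 c = -21248
c = -21248/-44534 ≈ 0.4771 J/(g·K)

c ≈ 0.477 J/(g·K)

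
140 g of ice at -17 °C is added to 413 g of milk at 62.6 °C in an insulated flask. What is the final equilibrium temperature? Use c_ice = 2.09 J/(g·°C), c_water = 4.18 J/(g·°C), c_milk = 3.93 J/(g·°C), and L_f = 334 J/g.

T_f ≈ 22.6 °C

Heat gained plus heat lost sum to zero:
ice -17→0 °C: 140×2.09×17 = 4974.2
  melt ice: 140×334 = 46760
  meltwater 0→T: 140×4.18×T = 585.2 T
  milk: 1623.1(T − 62.6)
2208.3 T = 101605 − 51734 = 49871
T ≈ 22.58 °C (positive, so assuming full melt was valid).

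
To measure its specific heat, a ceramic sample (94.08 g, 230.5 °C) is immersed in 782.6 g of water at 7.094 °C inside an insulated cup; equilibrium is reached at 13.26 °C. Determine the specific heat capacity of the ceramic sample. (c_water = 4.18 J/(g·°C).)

c ≈ 0.987 J/(g·°C)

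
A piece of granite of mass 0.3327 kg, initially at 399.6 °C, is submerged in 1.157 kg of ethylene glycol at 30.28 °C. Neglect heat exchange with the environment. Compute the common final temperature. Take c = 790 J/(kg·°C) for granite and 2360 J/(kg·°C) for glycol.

T_f ≈ 62.7 °C

T_f = Σ m_i c_i T_i / Σ m_i c_i:
T_f = (262.83*399.6 + 2730.5*30.28) / (262.83 + 2730.5)
    = 187708 / 2993.4 ≈ 62.71 °C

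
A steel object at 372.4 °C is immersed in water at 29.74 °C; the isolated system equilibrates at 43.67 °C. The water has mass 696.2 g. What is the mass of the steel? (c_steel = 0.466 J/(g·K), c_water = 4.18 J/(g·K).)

m ≈ 265 g

|Q_steel| = |Q_water|:
m×0.466×(372.4 − 43.67) = 696.2×4.18×(43.67 − 29.74)
153.19 m = 40538  ⇒  m ≈ 264.6 g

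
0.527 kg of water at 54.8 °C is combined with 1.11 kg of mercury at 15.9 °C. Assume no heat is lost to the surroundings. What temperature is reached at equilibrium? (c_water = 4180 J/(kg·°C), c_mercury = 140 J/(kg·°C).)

T_f ≈ 52.2 °C

Conservation of energy gives ΣQ = 0:
0.527·4180·(T − 54.8) + 1.11·140·(T − 15.9) = 0
2358.3 T = 123188
T ≈ 52.24 °C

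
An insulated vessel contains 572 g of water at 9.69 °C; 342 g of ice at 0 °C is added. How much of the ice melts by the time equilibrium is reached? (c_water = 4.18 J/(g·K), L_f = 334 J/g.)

m_melted ≈ 69.4 g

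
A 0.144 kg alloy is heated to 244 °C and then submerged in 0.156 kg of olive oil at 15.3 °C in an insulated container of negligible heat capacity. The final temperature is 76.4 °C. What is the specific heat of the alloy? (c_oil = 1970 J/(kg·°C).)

Energy conservation, ΣQ = 0:
0.144·c·(76.4 − 244) + 0.156·1970·(76.4 − 15.3) = 0
-24.13 c = -18777
c = -18777/-24.13 ≈ 778 J/(kg·°C)

c ≈ 778 J/(kg·°C)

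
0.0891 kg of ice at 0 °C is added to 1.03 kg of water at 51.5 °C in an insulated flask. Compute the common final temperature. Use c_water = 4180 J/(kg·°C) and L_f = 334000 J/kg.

T_f ≈ 41.0 °C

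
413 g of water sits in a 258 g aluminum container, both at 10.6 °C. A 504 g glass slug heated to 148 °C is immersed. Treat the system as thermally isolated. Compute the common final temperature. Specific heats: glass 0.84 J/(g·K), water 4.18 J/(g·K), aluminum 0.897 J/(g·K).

Let T be the final temperature. ΣQ_i = 0:
504·0.84·(T − 148) + 413·4.18·(T − 10.6) + 258·0.897·(T − 10.6) = 0
423.36(T − 148) + 1726.3(T − 10.6) + 231.43(T − 10.6) = 0
2381.1 T = 83410
T = 83410 / 2381.1 = 35 °C

T_f ≈ 35.0 °C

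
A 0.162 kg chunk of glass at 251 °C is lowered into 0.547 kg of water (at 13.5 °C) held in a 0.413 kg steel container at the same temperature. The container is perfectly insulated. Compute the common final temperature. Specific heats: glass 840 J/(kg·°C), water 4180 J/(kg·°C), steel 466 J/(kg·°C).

T_f ≈ 25.9 °C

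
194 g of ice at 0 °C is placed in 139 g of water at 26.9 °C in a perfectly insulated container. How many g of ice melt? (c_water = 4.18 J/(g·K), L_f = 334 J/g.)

Heat available from the water dropping to 0 °C: 139×4.18×26.9 = 15629 J.
To melt every bit of ice: 194×334 = 64796 J.
15629 J < 64796 J, so only part of the ice melts and the system sits at 0 °C.
Mass melted = 15629/334 ≈ 46.79 g.

m_melted ≈ 46.8 g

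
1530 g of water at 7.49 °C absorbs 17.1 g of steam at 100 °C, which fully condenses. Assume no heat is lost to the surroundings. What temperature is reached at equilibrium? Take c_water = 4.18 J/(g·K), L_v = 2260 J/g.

T_f ≈ 14.5 °C

Sum of m c ΔT and latent-heat terms is zero:
condense steam: −17.1·2260 = −38646; condensed water 100 °C→T: 71.48(T − 100); original water: 6395.4(T − 7.49)
6466.9 T = 38646 + 7147.8 + 47902 = 93695
T ≈ 14.49 °C, under the boiling point, so the assumption holds.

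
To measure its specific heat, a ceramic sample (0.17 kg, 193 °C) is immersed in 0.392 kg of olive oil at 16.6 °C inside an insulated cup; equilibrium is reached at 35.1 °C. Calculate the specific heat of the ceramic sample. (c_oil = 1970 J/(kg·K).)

c ≈ 532 J/(kg·K)

m_s c (T_s − T_f) = m_oil c_oil (T_f − T_0):
0.17·c·(193 − 35.1) = 0.392·1970·(35.1 − 16.6)
26.84 c = 14286  ⇒  c ≈ 532.2 J/(kg·K)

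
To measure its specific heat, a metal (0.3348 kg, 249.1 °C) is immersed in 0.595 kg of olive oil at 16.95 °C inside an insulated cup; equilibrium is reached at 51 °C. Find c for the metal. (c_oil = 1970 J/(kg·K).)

c ≈ 602 J/(kg·K)

Heat gained plus heat lost sum to zero:
0.3348×c×(51 − 249.1) + 0.595×1970×(51 − 16.95) = 0
-66.32 c = -39912
c = -39912/-66.32 ≈ 601.8 J/(kg·K)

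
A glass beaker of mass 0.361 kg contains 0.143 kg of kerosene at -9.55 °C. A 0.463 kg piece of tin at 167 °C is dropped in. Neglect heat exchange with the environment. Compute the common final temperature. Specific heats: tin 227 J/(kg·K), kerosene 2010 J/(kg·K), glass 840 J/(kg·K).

Setting the total heat transfer to zero:
0.463×227×(T − 167) + 0.143×2010×(T − (-9.55)) + 0.361×840×(T − (-9.55)) = 0
(105.1 + 287.43 + 303.24) T = 105.1×167 + 287.43×(-9.55) + 303.24×(-9.55)
T ≈ 17.12 °C

T_f ≈ 17.1 °C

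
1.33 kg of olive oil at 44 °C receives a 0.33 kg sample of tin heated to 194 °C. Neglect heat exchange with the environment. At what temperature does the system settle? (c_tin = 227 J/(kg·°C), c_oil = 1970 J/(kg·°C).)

T_f ≈ 48.2 °C

Heat lost by the tin equals heat gained by the oil:
0.33*227*(194 − T) = 1.33*1970*(T − 44)
74.91(194 − T) = 2620.1(T − 44)
2695 T = 129817  ⇒  T ≈ 48.17 °C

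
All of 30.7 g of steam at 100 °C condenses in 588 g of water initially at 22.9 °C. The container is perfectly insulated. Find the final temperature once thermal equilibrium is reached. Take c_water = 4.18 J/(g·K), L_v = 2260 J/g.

T_f ≈ 53.6 °C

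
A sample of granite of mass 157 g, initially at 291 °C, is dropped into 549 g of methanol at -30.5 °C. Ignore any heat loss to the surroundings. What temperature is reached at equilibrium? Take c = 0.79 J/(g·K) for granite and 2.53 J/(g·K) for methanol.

T_f ≈ -4.1 °C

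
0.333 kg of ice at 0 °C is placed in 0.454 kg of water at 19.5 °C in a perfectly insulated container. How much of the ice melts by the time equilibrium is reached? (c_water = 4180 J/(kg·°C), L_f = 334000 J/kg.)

m_melted ≈ 0.111 kg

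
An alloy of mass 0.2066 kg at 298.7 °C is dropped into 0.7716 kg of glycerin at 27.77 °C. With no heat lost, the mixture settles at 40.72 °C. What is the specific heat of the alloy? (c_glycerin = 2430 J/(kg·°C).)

Heat lost by the alloy = heat gained by the glycerin:
0.2066·c·(298.7 − 40.72) = 0.7716·2430·(40.72 − 27.77)
53.3 c = 24281  ⇒  c ≈ 455.6 J/(kg·°C)

c ≈ 456 J/(kg·°C)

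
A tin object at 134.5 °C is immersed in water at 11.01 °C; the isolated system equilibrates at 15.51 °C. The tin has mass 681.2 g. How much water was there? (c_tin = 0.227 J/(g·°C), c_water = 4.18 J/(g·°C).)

m ≈ 978 g

|Q_tin| = |Q_water|:
681.2·0.227·(134.5 − 15.51) = m·4.18·(15.51 − 11.01)
18.81 m = 18400  ⇒  m ≈ 978.2 g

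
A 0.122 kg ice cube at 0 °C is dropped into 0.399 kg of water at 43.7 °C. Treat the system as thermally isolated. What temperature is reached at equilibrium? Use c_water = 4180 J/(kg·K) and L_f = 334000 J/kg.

T_f ≈ 14.8 °C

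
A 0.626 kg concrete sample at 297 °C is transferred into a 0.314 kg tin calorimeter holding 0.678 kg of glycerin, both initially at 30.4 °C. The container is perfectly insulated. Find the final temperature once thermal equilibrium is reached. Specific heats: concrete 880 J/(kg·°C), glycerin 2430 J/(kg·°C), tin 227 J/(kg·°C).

T_f ≈ 95.1 °C

Net heat exchanged in the isolated system is zero:
0.626*880*(T − 297) + 0.678*2430*(T − 30.4) + 0.314*227*(T − 30.4) = 0
550.88(T − 297) + 1647.5(T − 30.4) + 71.28(T − 30.4) = 0
2269.7 T = 215863
T ≈ 95.11 °C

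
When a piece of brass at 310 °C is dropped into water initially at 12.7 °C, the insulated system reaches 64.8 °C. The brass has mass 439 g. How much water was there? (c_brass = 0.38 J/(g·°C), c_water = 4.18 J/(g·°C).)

m ≈ 188 g

|Q_brass| = |Q_water|:
439·0.38·(310 − 64.8) = m·4.18·(64.8 − 12.7)
217.78 m = 40904  ⇒  m ≈ 187.8 g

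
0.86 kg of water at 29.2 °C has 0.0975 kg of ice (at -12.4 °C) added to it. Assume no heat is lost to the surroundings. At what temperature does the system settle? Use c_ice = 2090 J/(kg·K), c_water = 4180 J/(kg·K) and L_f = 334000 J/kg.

Heat gained plus heat lost sum to zero:
ice -12.4→0 °C: 0.0975·2090·12.4 = 2526.8; fusion: m_ice L_f = 0.0975·334000 = 32565; meltwater 0→T: 0.0975·4180·T = 407.55 T; water: 3594.8(T − 29.2)
4002.3 T = 104968 − 35092 = 69876
T ≈ 17.46 °C — above 0 °C, consistent with complete melting.

T_f ≈ 17.5 °C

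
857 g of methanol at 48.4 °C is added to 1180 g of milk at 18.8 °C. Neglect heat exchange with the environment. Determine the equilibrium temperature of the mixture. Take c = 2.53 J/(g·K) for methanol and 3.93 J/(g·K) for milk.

T_f ≈ 28.2 °C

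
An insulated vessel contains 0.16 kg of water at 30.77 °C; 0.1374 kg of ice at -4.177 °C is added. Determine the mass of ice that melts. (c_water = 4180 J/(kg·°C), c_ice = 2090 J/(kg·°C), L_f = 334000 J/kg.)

m_melted ≈ 0.058 kg

Water can give up m c ΔT = 0.16·4180·30.77 = 20579 J before reaching 0 °C.
Of that, 0.1374·2090·4.177 = 1199.5 J goes to bring the ice to 0 °C, leaving 19379 J.
Fully melting the ice requires m_ice L_f = 0.1374·334000 = 45892 J.
19379 J < 45892 J, so only part of the ice melts and the system sits at 0 °C.
m_melt = 19379 / L_f = 0.05802 kg.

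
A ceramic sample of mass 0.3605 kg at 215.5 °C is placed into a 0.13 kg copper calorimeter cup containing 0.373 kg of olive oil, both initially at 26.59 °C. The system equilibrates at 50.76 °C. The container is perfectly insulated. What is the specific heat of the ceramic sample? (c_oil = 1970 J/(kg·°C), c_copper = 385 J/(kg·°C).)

Net heat exchanged in the isolated system is zero:
0.3605·c·(50.76 − 215.5) + 0.373·1970·(50.76 − 26.59) + 0.13·385·(50.76 − 26.59) = 0
-59.39 c = -18970
c = -18970/-59.39 ≈ 319.4 J/(kg·°C)

c ≈ 319 J/(kg·°C)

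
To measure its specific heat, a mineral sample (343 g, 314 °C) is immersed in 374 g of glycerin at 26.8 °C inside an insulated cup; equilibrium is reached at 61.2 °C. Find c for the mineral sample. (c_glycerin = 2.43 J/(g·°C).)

c ≈ 0.361 J/(g·°C)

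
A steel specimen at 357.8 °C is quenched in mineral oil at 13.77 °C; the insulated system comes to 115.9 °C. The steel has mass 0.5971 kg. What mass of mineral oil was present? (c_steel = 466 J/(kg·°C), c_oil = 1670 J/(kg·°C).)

Heat gained plus heat lost sum to zero:
0.5971·466·(115.9 − 357.8) + m·1670·(115.9 − 13.77) = 0
170557 m = 67308
m = 67308/170557 ≈ 0.3946 kg

m ≈ 0.395 kg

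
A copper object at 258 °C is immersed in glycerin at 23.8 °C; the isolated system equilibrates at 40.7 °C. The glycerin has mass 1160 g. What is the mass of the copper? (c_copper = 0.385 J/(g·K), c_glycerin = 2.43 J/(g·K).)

m ≈ 569 g

Heat lost by the copper = heat gained by the glycerin:
m·0.385·(258 − 40.7) = 1160·2.43·(40.7 − 23.8)
83.66 m = 47638  ⇒  m ≈ 569.4 g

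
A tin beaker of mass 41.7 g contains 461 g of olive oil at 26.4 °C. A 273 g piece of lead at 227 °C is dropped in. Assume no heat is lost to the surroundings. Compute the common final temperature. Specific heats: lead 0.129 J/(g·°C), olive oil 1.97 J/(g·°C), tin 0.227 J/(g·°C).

Net heat exchanged in the isolated system is zero:
273×0.129×(T − 227) + 461×1.97×(T − 26.4) + 41.7×0.227×(T − 26.4) = 0
35.22(T − 227) + 908.17(T − 26.4) + 9.466(T − 26.4) = 0
(35.22 + 908.17 + 9.466) T = 35.22×227 + 908.17×26.4 + 9.466×26.4
T ≈ 33.81 °C

T_f ≈ 33.8 °C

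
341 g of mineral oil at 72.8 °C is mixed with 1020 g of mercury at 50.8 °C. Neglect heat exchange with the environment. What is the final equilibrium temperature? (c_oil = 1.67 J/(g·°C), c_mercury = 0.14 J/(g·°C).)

Setting the total heat transfer to zero:
341×1.67×(T − 72.8) + 1020×0.14×(T − 50.8) = 0
569.47(T − 72.8) + 142.8(T − 50.8) = 0
712.27 T = 48712
T = 48712/712.27 ≈ 68.39 °C

T_f ≈ 68.4 °C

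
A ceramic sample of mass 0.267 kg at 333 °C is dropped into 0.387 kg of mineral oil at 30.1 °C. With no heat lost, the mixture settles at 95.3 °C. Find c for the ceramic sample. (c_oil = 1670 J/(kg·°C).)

c ≈ 664 J/(kg·°C)

m_s c (T_s − T_f) = m_oil c_oil (T_f − T_0):
0.267×c×(333 − 95.3) = 0.387×1670×(95.3 − 30.1)
63.47 c = 42138  ⇒  c ≈ 663.9 J/(kg·°C)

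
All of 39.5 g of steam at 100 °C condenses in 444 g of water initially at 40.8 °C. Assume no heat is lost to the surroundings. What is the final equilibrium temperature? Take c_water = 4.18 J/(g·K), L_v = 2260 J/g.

T_f ≈ 89.8 °C

Energy conservation, ΣQ = 0:
steam→water at 100 °C releases m L_v = 39.5×2260 = 89270
  condensed water 100 °C→T: 165.11(T − 100)
  original water: 1855.9(T − 40.8)
2021 T = 89270 + 16511 + 75722 = 181503
T ≈ 89.81 °C — below 100 °C, confirming all the steam condensed.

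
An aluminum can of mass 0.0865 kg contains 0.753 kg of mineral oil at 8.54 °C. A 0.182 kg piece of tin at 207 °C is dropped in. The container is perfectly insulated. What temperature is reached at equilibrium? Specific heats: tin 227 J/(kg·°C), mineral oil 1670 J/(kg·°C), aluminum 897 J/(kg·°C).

T_f ≈ 14.5 °C

Taking heat into each body as positive, Σ m c ΔT = 0:
0.182·227·(T − 207) + 0.753·1670·(T − 8.54) + 0.0865·897·(T − 8.54) = 0
(41.31 + 1257.5 + 77.59) T = 41.31·207 + 1257.5·8.54 + 77.59·8.54
T = 19954 / 1376.4 = 14.5 °C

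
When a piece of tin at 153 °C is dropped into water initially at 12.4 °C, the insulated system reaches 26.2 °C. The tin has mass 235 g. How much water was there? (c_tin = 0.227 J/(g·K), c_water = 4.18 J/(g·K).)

m ≈ 117 g

|Q_tin| = |Q_water|:
235×0.227×(153 − 26.2) = m×4.18×(26.2 − 12.4)
57.68 m = 6764.1  ⇒  m ≈ 117.3 g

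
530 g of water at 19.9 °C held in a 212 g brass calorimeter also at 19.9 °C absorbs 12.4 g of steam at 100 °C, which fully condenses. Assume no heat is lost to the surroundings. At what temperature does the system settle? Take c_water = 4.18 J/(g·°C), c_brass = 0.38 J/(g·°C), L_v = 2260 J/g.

T_f ≈ 33.6 °C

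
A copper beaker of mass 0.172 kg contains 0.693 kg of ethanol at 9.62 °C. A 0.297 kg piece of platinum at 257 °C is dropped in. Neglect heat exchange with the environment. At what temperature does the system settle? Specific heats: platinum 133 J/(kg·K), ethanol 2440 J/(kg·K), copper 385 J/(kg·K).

Setting the total heat transfer to zero:
0.297×133×(T − 257) + 0.693×2440×(T − 9.62) + 0.172×385×(T − 9.62) = 0
39.5(T − 257) + 1690.9(T − 9.62) + 66.22(T − 9.62) = 0
1796.6 T = 27055
T ≈ 15.06 °C

T_f ≈ 15.1 °C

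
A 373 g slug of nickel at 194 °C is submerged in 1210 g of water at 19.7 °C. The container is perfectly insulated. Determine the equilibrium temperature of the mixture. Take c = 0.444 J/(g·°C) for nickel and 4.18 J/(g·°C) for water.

T_f = Σ m_i c_i T_i / Σ m_i c_i:
T_f = (165.61·194 + 5057.8·19.7) / (165.61 + 5057.8)
    = 131767 / 5223.4 ≈ 25.23 °C

T_f ≈ 25.2 °C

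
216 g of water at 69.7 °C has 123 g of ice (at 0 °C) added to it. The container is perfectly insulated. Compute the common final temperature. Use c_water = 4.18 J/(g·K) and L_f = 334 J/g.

Sum of m c ΔT and latent-heat terms is zero:
fusion: m_ice L_f = 123·334 = 41082; warm the meltwater: 514.14 T; water cools: 216·4.18·(T − 69.7) = 902.88(T − 69.7)
1417 T = 62931 − 41082 = 21849
T ≈ 15.42 °C (positive, so assuming full melt was valid).

T_f ≈ 15.4 °C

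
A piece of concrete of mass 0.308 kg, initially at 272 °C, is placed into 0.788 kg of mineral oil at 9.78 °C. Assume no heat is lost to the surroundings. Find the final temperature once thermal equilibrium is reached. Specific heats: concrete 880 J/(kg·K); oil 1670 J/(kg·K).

T_f ≈ 54.6 °C

|Q_concrete| = |Q_oil|:
0.308×880×(272 − T) = 0.788×1670×(T − 9.78)
271.04(272 − T) = 1316(T − 9.78)
1587 T = 86593  ⇒  T ≈ 54.56 °C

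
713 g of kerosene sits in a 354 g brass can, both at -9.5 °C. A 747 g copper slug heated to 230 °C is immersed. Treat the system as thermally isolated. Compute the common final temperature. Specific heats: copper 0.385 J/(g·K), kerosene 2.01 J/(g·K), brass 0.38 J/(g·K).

T_f ≈ 27.6 °C

Setting the total heat transfer to zero:
747*0.385*(T − 230) + 713*2.01*(T − (-9.5)) + 354*0.38*(T − (-9.5)) = 0
(287.6 + 1433.1 + 134.52) T = 287.6*230 + 1433.1*(-9.5) + 134.52*(-9.5)
T = 51254/1855.2 ≈ 27.63 °C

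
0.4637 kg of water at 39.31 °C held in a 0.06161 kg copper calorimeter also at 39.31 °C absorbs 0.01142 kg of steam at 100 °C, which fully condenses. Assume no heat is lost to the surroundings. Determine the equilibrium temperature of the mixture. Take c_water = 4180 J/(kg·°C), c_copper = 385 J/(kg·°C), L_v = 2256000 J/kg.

T_f ≈ 53.6 °C

Energy conservation, ΣQ = 0:
latent heat released on condensation: 0.01142·2256000 = 25764; condensate cools 100→T: 0.01142·4180·(T − 100) = 47.74(T − 100); water warms: 0.4637·4180·(T − 39.31) = 1938.3(T − 39.31); copper cup: 0.06161·385·(T − 39.31) = 23.72(T − 39.31)
2009.7 T = 25764 + 4773.6 + 77126 = 107663
T ≈ 53.57 °C (< 100 °C, so full condensation is consistent).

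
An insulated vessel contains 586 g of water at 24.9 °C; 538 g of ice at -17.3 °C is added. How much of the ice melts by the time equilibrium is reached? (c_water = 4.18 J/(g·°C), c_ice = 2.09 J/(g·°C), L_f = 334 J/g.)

Cooling the water to 0 °C releases 586×4.18×24.9 = 60992 J.
Warming the ice to 0 °C takes 538×2.09×17.3 = 19452 J, leaving 41540 J for melting.
To melt every bit of ice: 538×334 = 179692 J.
41540 J < 179692 J, so only part of the ice melts and the system sits at 0 °C.
m_melt = 41540 / L_f = 124.4 g.

m_melted ≈ 124 g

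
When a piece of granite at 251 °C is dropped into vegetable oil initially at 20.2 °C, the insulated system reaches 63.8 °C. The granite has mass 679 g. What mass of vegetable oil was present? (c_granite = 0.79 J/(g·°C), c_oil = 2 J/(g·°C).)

m ≈ 1150 g

Heat lost by the granite = heat gained by the oil:
679·0.79·(251 − 63.8) = m·2·(63.8 − 20.2)
87.2 m = 100416  ⇒  m ≈ 1152 g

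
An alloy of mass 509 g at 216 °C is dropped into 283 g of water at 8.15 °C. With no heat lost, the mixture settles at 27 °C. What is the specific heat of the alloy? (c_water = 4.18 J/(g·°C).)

c ≈ 0.232 J/(g·°C)

Let T be the final temperature. ΣQ_i = 0:
509×c×(27 − 216) + 283×4.18×(27 − 8.15) = 0
-96201 c = -22298
c = -22298/-96201 ≈ 0.2318 J/(g·°C)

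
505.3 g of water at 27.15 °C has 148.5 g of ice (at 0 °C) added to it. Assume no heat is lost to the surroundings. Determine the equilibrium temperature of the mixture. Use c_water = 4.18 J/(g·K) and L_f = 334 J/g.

T_f ≈ 2.8 °C

Energy balance with sensible and latent terms:
latent heat to melt: 148.5×334 = 49599
  meltwater 0→T: 148.5×4.18×T = 620.73 T
  water cools: 505.3×4.18×(T − 27.15) = 2112.2(T − 27.15)
2732.9 T = 57345 − 49599 = 7746
T ≈ 2.83 °C. Since T > 0 °C, the all-ice-melts assumption holds.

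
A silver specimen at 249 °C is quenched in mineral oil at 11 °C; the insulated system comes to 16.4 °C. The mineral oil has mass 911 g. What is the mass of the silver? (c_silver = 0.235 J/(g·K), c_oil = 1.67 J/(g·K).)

m ≈ 150 g

Heat lost by the silver = heat gained by the oil:
m×0.235×(249 − 16.4) = 911×1.67×(16.4 − 11)
54.66 m = 8215.4  ⇒  m ≈ 150.3 g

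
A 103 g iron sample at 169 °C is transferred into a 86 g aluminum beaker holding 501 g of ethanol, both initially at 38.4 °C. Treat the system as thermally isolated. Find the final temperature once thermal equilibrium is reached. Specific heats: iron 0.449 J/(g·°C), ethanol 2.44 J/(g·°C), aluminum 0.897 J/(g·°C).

T_f = Σ m_i c_i T_i / Σ m_i c_i:
T_f = (46.25×169 + 1222.4×38.4 + 77.14×38.4) / (46.25 + 1222.4 + 77.14)
    = 57720 / 1345.8 ≈ 42.89 °C

T_f ≈ 42.9 °C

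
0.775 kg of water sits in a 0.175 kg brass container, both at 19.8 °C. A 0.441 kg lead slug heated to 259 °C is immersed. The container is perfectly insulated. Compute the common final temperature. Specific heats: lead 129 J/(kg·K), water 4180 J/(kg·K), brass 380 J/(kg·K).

Net heat exchanged in the isolated system is zero:
0.441*129*(T − 259) + 0.775*4180*(T − 19.8) + 0.175*380*(T − 19.8) = 0
56.89(T − 259) + 3239.5(T − 19.8) + 66.5(T − 19.8) = 0
3362.9 T = 80193
T = 80193/3362.9 ≈ 23.85 °C

T_f ≈ 23.8 °C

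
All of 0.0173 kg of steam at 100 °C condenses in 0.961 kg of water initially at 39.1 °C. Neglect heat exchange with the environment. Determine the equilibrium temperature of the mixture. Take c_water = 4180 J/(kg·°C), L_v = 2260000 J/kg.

T_f ≈ 49.7 °C

Sum of m c ΔT and latent-heat terms is zero:
latent heat released on condensation: 0.0173·2260000 = 39098
  condensate cools 100→T: 0.0173·4180·(T − 100) = 72.31(T − 100)
  original water: 4017(T − 39.1)
4089.3 T = 39098 + 7231.4 + 157064 = 203393
T ≈ 49.74 °C, under the boiling point, so the assumption holds.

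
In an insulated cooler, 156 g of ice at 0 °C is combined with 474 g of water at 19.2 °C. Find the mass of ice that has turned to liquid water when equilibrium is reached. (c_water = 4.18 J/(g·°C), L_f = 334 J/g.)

Heat available from the water dropping to 0 °C: 474·4.18·19.2 = 38041 J.
Fully melting the ice requires m_ice L_f = 156·334 = 52104 J.
That's not enough to melt it all — equilibrium is at 0 °C with ice remaining.
Mass melted = 38041/334 ≈ 113.9 g.

m_melted ≈ 114 g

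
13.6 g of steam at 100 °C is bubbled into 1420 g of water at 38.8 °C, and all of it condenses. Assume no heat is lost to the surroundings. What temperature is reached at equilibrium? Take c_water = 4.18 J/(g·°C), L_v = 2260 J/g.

Conservation of energy gives ΣQ = 0:
condense steam: −13.6·2260 = −30736; condensed water 100 °C→T: 56.85(T − 100); water warms: 1420·4.18·(T − 38.8) = 5935.6(T − 38.8)
5992.4 T = 30736 + 5684.8 + 230301 = 266722
T ≈ 44.51 °C (< 100 °C, so full condensation is consistent).

T_f ≈ 44.5 °C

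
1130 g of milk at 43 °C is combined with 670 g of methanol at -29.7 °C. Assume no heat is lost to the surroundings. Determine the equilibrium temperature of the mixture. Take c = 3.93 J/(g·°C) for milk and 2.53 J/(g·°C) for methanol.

T_f ≈ 22.9 °C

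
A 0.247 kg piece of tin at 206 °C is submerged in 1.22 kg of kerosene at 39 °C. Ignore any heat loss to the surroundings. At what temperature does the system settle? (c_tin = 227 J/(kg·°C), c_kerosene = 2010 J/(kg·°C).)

With ΣQ=0 the equilibrium temperature is the m·c-weighted mean:
T_f = (56.07×206 + 2452.2×39) / (56.07 + 2452.2)
    = 107186 / 2508.3 ≈ 42.73 °C

T_f ≈ 42.7 °C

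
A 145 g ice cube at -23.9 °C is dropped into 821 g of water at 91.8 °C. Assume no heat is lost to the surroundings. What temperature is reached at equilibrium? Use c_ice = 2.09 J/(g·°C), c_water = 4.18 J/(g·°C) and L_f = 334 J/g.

Taking heat into each body as positive, Σ m c ΔT = 0:
ice -23.9→0 °C: 145×2.09×23.9 = 7242.9
  melt ice: 145×334 = 48430
  warm the meltwater: 606.1 T
  water cools: 821×4.18×(T − 91.8) = 3431.8(T − 91.8)
4037.9 T = 315037 − 55673 = 259365
T ≈ 64.23 °C (positive, so assuming full melt was valid).

T_f ≈ 64.2 °C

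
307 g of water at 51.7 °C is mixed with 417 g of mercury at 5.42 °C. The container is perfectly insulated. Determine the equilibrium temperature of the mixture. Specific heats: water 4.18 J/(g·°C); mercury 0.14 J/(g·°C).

Setting the total heat transfer to zero:
307*4.18*(T − 51.7) + 417*0.14*(T − 5.42) = 0
(1283.3 + 58.38) T = 1283.3*51.7 + 58.38*5.42
T = 66661/1341.6 ≈ 49.69 °C

T_f ≈ 49.7 °C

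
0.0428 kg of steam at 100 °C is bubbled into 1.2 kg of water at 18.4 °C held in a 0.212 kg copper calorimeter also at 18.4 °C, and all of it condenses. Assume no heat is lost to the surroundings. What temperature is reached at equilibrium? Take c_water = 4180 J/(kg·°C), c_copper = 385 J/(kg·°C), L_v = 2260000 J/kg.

T_f ≈ 39.5 °C

Net heat exchanged in the isolated system is zero:
latent heat released on condensation: 0.0428×2260000 = 96728
  condensed water 100 °C→T: 178.9(T − 100)
  water warms: 1.2×4180×(T − 18.4) = 5016(T − 18.4)
  cup: 81.62(T − 18.4)
5276.5 T = 96728 + 17890 + 93796 = 208415
T ≈ 39.50 °C (< 100 °C, so full condensation is consistent).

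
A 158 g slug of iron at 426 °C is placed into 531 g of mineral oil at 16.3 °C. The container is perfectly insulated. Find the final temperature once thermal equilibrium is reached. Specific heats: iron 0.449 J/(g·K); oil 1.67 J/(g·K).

T_f ≈ 46.6 °C

Net heat exchanged in the isolated system is zero:
158×0.449×(T − 426) + 531×1.67×(T − 16.3) = 0
70.94(T − 426) + 886.77(T − 16.3) = 0
(70.94 + 886.77) T = 70.94×426 + 886.77×16.3
T = 44676 / 957.71 = 46.6 °C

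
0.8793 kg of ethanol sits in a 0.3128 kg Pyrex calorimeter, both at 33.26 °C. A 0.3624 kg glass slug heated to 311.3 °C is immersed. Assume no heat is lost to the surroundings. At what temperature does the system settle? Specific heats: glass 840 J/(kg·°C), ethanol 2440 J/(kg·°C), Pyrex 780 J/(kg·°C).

T_f ≈ 64.7 °C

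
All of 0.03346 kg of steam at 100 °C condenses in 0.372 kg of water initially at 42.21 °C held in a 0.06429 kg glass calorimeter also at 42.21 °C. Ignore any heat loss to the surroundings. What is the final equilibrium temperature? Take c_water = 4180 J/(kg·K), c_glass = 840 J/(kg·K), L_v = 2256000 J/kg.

T_f ≈ 90.0 °C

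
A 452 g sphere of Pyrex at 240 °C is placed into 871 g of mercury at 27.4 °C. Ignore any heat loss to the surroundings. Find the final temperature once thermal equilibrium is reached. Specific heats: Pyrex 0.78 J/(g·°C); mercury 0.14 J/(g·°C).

T_f ≈ 185.4 °C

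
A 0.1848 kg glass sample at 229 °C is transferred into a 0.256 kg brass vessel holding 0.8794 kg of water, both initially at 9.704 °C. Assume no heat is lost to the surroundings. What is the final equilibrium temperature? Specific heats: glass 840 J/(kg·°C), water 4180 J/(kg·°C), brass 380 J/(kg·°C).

T_f ≈ 18.4 °C

Net heat exchanged in the isolated system is zero:
0.1848×840×(T − 229) + 0.8794×4180×(T − 9.704) + 0.256×380×(T − 9.704) = 0
155.23(T − 229) + 3675.9(T − 9.704) + 97.28(T − 9.704) = 0
(155.23 + 3675.9 + 97.28) T = 155.23×229 + 3675.9×9.704 + 97.28×9.704
T = 72163 / 3928.4 = 18.4 °C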